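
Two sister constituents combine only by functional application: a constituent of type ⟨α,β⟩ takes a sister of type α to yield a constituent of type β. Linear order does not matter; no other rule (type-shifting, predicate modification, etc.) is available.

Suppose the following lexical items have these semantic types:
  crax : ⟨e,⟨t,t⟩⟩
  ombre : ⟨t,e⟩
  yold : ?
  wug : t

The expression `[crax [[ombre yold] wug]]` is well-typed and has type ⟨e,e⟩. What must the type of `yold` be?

At [crax [[ombre yold] wug]] (required: ⟨e,e⟩): crax is ⟨e,⟨t,t⟩⟩, which is not a function with range ⟨e,e⟩; hence [[ombre yold] wug] is the functor — type ⟨⟨e,⟨t,t⟩⟩,⟨e,e⟩⟩.
At [[ombre yold] wug] (required: ⟨⟨e,⟨t,t⟩⟩,⟨e,e⟩⟩): wug is t, which is not a function with range ⟨⟨e,⟨t,t⟩⟩,⟨e,e⟩⟩; hence [ombre yold] is the functor — type ⟨t,⟨⟨e,⟨t,t⟩⟩,⟨e,e⟩⟩⟩.
At [ombre yold] (required: ⟨t,⟨⟨e,⟨t,t⟩⟩,⟨e,e⟩⟩⟩): ombre is ⟨t,e⟩, which is not a function with range ⟨t,⟨⟨e,⟨t,t⟩⟩,⟨e,e⟩⟩⟩; hence yold is the functor — type ⟨⟨t,e⟩,⟨t,⟨⟨e,⟨t,t⟩⟩,⟨e,e⟩⟩⟩⟩.

⟨⟨t,e⟩,⟨t,⟨⟨e,⟨t,t⟩⟩,⟨e,e⟩⟩⟩⟩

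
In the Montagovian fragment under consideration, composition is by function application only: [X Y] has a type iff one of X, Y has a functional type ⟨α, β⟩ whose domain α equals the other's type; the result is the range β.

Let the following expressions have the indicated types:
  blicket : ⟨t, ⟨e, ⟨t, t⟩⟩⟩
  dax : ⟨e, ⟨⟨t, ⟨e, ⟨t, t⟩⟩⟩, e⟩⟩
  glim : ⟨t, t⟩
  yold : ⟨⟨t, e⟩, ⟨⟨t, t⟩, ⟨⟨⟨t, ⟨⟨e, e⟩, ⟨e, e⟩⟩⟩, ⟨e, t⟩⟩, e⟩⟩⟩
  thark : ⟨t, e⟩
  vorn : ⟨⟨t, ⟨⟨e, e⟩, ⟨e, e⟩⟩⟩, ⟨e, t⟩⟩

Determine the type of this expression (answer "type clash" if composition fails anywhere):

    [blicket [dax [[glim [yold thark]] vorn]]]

e

[yold thark]: functor yold : ⟨⟨t, e⟩, ⟨⟨t, t⟩, ⟨⟨⟨t, ⟨⟨e, e⟩, ⟨e, e⟩⟩⟩, ⟨e, t⟩⟩, e⟩⟩⟩, argument thark : ⟨t, e⟩; result ⟨⟨t, t⟩, ⟨⟨⟨t, ⟨⟨e, e⟩, ⟨e, e⟩⟩⟩, ⟨e, t⟩⟩, e⟩⟩.
[glim [yold thark]]: functor [yold thark] : ⟨⟨t, t⟩, ⟨⟨⟨t, ⟨⟨e, e⟩, ⟨e, e⟩⟩⟩, ⟨e, t⟩⟩, e⟩⟩, argument glim : ⟨t, t⟩; result ⟨⟨⟨t, ⟨⟨e, e⟩, ⟨e, e⟩⟩⟩, ⟨e, t⟩⟩, e⟩.
[[glim [yold thark]] vorn]: functor [glim [yold thark]] : ⟨⟨⟨t, ⟨⟨e, e⟩, ⟨e, e⟩⟩⟩, ⟨e, t⟩⟩, e⟩, argument vorn : ⟨⟨t, ⟨⟨e, e⟩, ⟨e, e⟩⟩⟩, ⟨e, t⟩⟩; result e.
[dax [[glim [yold thark]] vorn]]: functor dax : ⟨e, ⟨⟨t, ⟨e, ⟨t, t⟩⟩⟩, e⟩⟩, argument [[glim [yold thark]] vorn] : e; result ⟨⟨t, ⟨e, ⟨t, t⟩⟩⟩, e⟩.
[blicket [dax [[glim [yold thark]] vorn]]]: functor [dax [[glim [yold thark]] vorn]] : ⟨⟨t, ⟨e, ⟨t, t⟩⟩⟩, e⟩, argument blicket : ⟨t, ⟨e, ⟨t, t⟩⟩⟩; result e.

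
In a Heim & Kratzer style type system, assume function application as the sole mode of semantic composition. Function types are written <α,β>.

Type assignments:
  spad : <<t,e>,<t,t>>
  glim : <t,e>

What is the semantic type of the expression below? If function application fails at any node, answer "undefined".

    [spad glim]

At [spad glim], spad : <<t,e>,<t,t>> takes glim : <t,e>, giving <t,t>.

<t,t>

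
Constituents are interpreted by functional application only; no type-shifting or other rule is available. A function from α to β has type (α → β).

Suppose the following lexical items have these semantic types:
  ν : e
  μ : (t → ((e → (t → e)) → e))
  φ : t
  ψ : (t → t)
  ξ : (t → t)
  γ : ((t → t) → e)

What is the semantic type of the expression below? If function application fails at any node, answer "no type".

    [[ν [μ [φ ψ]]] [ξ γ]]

[φ ψ] — ψ of type (t → t) combines with φ of type t: type t.
[μ [φ ψ]] — μ of type (t → ((e → (t → e)) → e)) combines with [φ ψ] of type t: type ((e → (t → e)) → e).
[ν [μ [φ ψ]]]: e with ((e → (t → e)) → e) — neither is a function whose domain matches the other; composition fails here.

no type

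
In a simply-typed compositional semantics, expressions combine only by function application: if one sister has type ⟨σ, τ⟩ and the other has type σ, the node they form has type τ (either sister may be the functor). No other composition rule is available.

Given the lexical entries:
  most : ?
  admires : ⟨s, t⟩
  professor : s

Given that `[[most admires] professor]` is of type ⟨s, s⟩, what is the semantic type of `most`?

⟨⟨s, t⟩, ⟨s, ⟨s, s⟩⟩⟩

[[most admires] professor] is required to be ⟨s, s⟩. professor : s cannot yield ⟨s, s⟩ as functor, so [most admires] : ⟨s, ⟨s, s⟩⟩.
[most admires] is required to be ⟨s, ⟨s, s⟩⟩. admires : ⟨s, t⟩ cannot yield ⟨s, ⟨s, s⟩⟩ as functor, so most : ⟨⟨s, t⟩, ⟨s, ⟨s, s⟩⟩⟩.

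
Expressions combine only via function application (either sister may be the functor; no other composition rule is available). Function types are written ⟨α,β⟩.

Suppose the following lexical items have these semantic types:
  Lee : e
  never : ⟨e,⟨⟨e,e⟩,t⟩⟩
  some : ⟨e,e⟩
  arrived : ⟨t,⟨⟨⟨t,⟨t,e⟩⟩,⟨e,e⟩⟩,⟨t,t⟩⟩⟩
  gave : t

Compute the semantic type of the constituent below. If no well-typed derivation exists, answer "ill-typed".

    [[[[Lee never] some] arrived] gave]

At [Lee never], never : ⟨e,⟨⟨e,e⟩,t⟩⟩ takes Lee : e, giving ⟨⟨e,e⟩,t⟩.
At [[Lee never] some], [Lee never] : ⟨⟨e,e⟩,t⟩ takes some : ⟨e,e⟩, giving t.
At [[[Lee never] some] arrived], arrived : ⟨t,⟨⟨⟨t,⟨t,e⟩⟩,⟨e,e⟩⟩,⟨t,t⟩⟩⟩ takes [[Lee never] some] : t, giving ⟨⟨⟨t,⟨t,e⟩⟩,⟨e,e⟩⟩,⟨t,t⟩⟩.
[[[[Lee never] some] arrived] gave]: ⟨⟨⟨t,⟨t,e⟩⟩,⟨e,e⟩⟩,⟨t,t⟩⟩ and t cannot combine by function application — type clash.

ill-typed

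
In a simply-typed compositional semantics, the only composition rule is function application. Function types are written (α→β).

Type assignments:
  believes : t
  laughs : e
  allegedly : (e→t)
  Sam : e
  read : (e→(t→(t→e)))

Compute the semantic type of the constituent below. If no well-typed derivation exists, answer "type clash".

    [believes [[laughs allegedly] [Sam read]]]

e

At [laughs allegedly], allegedly : (e→t) takes laughs : e, giving t.
At [Sam read], read : (e→(t→(t→e))) takes Sam : e, giving (t→(t→e)).
At [[laughs allegedly] [Sam read]], [Sam read] : (t→(t→e)) takes [laughs allegedly] : t, giving (t→e).
At [believes [[laughs allegedly] [Sam read]]], [[laughs allegedly] [Sam read]] : (t→e) takes believes : t, giving e.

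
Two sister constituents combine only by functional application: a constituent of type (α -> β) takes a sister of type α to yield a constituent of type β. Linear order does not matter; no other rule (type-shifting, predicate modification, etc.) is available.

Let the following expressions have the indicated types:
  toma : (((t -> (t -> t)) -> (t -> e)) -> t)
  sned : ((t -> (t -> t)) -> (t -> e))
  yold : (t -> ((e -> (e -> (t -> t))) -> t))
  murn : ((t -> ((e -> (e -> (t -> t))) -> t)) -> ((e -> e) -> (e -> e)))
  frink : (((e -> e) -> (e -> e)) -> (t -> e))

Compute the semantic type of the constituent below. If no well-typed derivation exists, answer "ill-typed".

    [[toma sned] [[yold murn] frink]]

[toma sned]: functor toma : (((t -> (t -> t)) -> (t -> e)) -> t), argument sned : ((t -> (t -> t)) -> (t -> e)); result t.
[yold murn]: functor murn : ((t -> ((e -> (e -> (t -> t))) -> t)) -> ((e -> e) -> (e -> e))), argument yold : (t -> ((e -> (e -> (t -> t))) -> t)); result ((e -> e) -> (e -> e)).
[[yold murn] frink]: functor frink : (((e -> e) -> (e -> e)) -> (t -> e)), argument [yold murn] : ((e -> e) -> (e -> e)); result (t -> e).
[[toma sned] [[yold murn] frink]]: functor [[yold murn] frink] : (t -> e), argument [toma sned] : t; result e.

e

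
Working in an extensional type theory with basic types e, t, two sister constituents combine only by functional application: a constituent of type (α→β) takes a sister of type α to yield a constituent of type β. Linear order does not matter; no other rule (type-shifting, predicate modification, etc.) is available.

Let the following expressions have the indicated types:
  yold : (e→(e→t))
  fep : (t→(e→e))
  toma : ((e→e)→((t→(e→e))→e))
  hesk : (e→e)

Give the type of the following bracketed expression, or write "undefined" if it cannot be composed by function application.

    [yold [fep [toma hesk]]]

(e→t)

[toma hesk]: toma is ((e→e)→((t→(e→e))→e)), hesk is (e→e); result ((t→(e→e))→e).
[fep [toma hesk]]: [toma hesk] is ((t→(e→e))→e), fep is (t→(e→e)); result e.
[yold [fep [toma hesk]]]: yold is (e→(e→t)), [fep [toma hesk]] is e; result (e→t).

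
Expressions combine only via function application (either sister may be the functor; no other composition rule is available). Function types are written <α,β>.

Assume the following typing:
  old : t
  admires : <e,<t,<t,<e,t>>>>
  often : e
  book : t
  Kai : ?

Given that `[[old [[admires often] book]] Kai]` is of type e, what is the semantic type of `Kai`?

[[old [[admires often] book]] Kai] is required to be e. [old [[admires often] book]] : <e,t> cannot yield e as functor, so Kai : <<e,t>,e>.

<<e,t>,e>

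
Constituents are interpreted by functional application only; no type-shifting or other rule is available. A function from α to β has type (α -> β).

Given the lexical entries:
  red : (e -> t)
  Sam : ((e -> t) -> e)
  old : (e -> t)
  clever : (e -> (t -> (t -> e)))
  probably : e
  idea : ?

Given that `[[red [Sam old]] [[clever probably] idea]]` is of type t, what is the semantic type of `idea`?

[[red [Sam old]] [[clever probably] idea]] is required to be t. [red [Sam old]] : t cannot yield t as functor, so [[clever probably] idea] : (t -> t).
[[clever probably] idea] is required to be (t -> t). [clever probably] : (t -> (t -> e)) cannot yield (t -> t) as functor, so idea : ((t -> (t -> e)) -> (t -> t)).

((t -> (t -> e)) -> (t -> t))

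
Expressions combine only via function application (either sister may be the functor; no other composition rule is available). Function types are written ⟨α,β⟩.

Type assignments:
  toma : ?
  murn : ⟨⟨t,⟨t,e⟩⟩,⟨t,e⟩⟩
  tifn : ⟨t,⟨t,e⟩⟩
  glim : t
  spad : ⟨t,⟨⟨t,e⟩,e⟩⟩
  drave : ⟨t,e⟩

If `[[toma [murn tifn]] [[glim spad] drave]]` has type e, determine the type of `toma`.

⟨⟨t,e⟩,⟨e,e⟩⟩

For [[toma [murn tifn]] [[glim spad] drave]] to have type e with [[glim spad] drave] of type e, [toma [murn tifn]] must be the function: [toma [murn tifn]] : ⟨e,e⟩.
For [toma [murn tifn]] to have type ⟨e,e⟩ with [murn tifn] of type ⟨t,e⟩, toma must be the function: toma : ⟨⟨t,e⟩,⟨e,e⟩⟩.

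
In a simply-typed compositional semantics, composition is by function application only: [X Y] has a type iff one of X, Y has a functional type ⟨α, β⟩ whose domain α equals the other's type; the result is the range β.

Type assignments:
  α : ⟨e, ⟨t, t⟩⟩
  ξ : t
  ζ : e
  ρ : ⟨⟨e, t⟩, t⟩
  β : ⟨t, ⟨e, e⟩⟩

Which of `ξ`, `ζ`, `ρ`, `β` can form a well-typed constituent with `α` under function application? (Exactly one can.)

ζ

ξ : t — does not combine with α.
ζ — combines: α : ⟨e, ⟨t, t⟩⟩ takes ζ : e as argument, giving ⟨t, t⟩.
ρ : ⟨⟨e, t⟩, t⟩ — does not combine with α.
β : ⟨t, ⟨e, e⟩⟩ — does not combine with α.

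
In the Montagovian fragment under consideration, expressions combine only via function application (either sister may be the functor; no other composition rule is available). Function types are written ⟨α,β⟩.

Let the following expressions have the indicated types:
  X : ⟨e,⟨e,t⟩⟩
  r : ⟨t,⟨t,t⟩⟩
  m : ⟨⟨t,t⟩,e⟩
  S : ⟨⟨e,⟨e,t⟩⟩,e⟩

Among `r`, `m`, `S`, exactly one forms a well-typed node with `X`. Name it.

S

r : ⟨t,⟨t,t⟩⟩ — no; X wants e, and r wants t.
m : ⟨⟨t,t⟩,e⟩ — no; X wants e, and m wants ⟨t,t⟩.
S — combines: S : ⟨⟨e,⟨e,t⟩⟩,e⟩ takes X : ⟨e,⟨e,t⟩⟩ as argument, giving e.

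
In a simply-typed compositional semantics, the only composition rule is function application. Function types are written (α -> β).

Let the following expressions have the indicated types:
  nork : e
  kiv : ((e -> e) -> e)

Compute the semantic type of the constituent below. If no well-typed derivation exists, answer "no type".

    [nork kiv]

no type

At [nork kiv]: neither e nor ((e -> e) -> e) can take the other as argument; the node is ill-typed.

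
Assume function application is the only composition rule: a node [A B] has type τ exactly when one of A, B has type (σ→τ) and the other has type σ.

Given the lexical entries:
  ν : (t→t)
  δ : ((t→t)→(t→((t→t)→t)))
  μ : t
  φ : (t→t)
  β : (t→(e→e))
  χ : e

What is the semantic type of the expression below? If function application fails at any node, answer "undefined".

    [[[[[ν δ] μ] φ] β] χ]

e

At [ν δ], δ : ((t→t)→(t→((t→t)→t))) takes ν : (t→t), giving (t→((t→t)→t)).
At [[ν δ] μ], [ν δ] : (t→((t→t)→t)) takes μ : t, giving ((t→t)→t).
At [[[ν δ] μ] φ], [[ν δ] μ] : ((t→t)→t) takes φ : (t→t), giving t.
At [[[[ν δ] μ] φ] β], β : (t→(e→e)) takes [[[ν δ] μ] φ] : t, giving (e→e).
At [[[[[ν δ] μ] φ] β] χ], [[[[ν δ] μ] φ] β] : (e→e) takes χ : e, giving e.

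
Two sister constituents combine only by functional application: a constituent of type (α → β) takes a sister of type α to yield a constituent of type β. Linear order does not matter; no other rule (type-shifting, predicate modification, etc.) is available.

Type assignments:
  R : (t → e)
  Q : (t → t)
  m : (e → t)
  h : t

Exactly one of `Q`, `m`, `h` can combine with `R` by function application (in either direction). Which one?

Q : (t → t) — neither side's domain matches the other.
m : (e → t) — neither side's domain matches the other.
h — combines: R : (t → e) takes h : t as argument, giving e.

h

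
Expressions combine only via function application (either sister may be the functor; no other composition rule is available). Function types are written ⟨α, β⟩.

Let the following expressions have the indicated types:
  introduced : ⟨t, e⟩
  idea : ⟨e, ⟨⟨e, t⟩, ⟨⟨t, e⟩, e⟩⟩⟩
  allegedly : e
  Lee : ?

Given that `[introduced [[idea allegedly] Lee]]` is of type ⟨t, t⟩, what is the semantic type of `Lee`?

[introduced [[idea allegedly] Lee]] must have type ⟨t, t⟩. The sister introduced has type ⟨t, e⟩; that is not a function onto ⟨t, t⟩, so [[idea allegedly] Lee] must be the functor, of type ⟨⟨t, e⟩, ⟨t, t⟩⟩.
[[idea allegedly] Lee] must have type ⟨⟨t, e⟩, ⟨t, t⟩⟩. The sister [idea allegedly] has type ⟨⟨e, t⟩, ⟨⟨t, e⟩, e⟩⟩; that is not a function onto ⟨⟨t, e⟩, ⟨t, t⟩⟩, so Lee must be the functor, of type ⟨⟨⟨e, t⟩, ⟨⟨t, e⟩, e⟩⟩, ⟨⟨t, e⟩, ⟨t, t⟩⟩⟩.

⟨⟨⟨e, t⟩, ⟨⟨t, e⟩, e⟩⟩, ⟨⟨t, e⟩, ⟨t, t⟩⟩⟩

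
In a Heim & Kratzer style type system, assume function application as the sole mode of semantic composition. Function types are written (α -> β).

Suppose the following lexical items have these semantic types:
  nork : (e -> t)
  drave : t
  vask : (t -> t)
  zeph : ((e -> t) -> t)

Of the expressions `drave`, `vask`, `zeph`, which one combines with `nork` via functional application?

drave : t — no; nork wants e, and drave wants nothing (atomic).
vask : (t -> t) — no; nork wants e, and vask wants t.
zeph — combines: zeph : ((e -> t) -> t) takes nork : (e -> t) as argument, giving t.

zeph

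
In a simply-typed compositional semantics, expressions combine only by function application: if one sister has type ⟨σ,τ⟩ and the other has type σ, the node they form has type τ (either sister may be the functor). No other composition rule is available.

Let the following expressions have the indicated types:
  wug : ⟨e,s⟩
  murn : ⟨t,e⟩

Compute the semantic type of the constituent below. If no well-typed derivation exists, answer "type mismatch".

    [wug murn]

type mismatch

At [wug murn]: neither ⟨e,s⟩ nor ⟨t,e⟩ can take the other as argument; the node is ill-typed.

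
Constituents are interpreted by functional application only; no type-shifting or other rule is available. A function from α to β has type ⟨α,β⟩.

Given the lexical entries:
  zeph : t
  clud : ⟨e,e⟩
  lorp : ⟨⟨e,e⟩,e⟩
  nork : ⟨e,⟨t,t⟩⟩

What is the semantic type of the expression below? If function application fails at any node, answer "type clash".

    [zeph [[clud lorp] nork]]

[clud lorp] — lorp of type ⟨⟨e,e⟩,e⟩ combines with clud of type ⟨e,e⟩: type e.
[[clud lorp] nork] — nork of type ⟨e,⟨t,t⟩⟩ combines with [clud lorp] of type e: type ⟨t,t⟩.
[zeph [[clud lorp] nork]] — [[clud lorp] nork] of type ⟨t,t⟩ combines with zeph of type t: type t.

t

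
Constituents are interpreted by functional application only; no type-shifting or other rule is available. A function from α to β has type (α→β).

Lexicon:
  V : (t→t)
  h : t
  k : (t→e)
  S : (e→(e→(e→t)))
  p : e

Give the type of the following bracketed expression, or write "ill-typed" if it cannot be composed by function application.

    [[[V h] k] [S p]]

(e→t)

[V h] — V of type (t→t) combines with h of type t: type t.
[[V h] k] — k of type (t→e) combines with [V h] of type t: type e.
[S p] — S of type (e→(e→(e→t))) combines with p of type e: type (e→(e→t)).
[[[V h] k] [S p]] — [S p] of type (e→(e→t)) combines with [[V h] k] of type e: type (e→t).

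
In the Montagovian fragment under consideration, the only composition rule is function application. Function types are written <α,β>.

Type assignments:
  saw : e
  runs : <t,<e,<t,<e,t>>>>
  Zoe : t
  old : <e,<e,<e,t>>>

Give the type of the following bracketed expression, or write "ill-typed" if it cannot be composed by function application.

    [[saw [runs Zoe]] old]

[runs Zoe] — runs of type <t,<e,<t,<e,t>>>> combines with Zoe of type t: type <e,<t,<e,t>>>.
[saw [runs Zoe]] — [runs Zoe] of type <e,<t,<e,t>>> combines with saw of type e: type <t,<e,t>>.
At [[saw [runs Zoe]] old]: neither <t,<e,t>> nor <e,<e,<e,t>>> can take the other as argument; the node is ill-typed.

ill-typed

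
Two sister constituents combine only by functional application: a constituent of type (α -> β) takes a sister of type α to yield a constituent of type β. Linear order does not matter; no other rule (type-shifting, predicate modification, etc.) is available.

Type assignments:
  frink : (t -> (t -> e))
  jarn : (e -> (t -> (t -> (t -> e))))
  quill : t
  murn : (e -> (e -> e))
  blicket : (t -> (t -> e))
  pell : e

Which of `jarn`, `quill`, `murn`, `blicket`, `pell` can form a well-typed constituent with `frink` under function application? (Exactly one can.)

quill

jarn : (e -> (t -> (t -> (t -> e)))) — does not combine with frink.
quill — combines: frink : (t -> (t -> e)) takes quill : t as argument, giving (t -> e).
murn : (e -> (e -> e)) — does not combine with frink.
blicket : (t -> (t -> e)) — does not combine with frink.
pell : e — does not combine with frink.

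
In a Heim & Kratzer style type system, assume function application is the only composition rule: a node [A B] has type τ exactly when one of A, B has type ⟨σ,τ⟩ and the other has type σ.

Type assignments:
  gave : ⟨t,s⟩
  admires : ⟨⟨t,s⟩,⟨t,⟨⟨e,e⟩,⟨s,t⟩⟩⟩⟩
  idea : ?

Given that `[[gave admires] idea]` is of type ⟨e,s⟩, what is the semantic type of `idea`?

[[gave admires] idea] is required to be ⟨e,s⟩. [gave admires] : ⟨t,⟨⟨e,e⟩,⟨s,t⟩⟩⟩ cannot yield ⟨e,s⟩ as functor, so idea : ⟨⟨t,⟨⟨e,e⟩,⟨s,t⟩⟩⟩,⟨e,s⟩⟩.

⟨⟨t,⟨⟨e,e⟩,⟨s,t⟩⟩⟩,⟨e,s⟩⟩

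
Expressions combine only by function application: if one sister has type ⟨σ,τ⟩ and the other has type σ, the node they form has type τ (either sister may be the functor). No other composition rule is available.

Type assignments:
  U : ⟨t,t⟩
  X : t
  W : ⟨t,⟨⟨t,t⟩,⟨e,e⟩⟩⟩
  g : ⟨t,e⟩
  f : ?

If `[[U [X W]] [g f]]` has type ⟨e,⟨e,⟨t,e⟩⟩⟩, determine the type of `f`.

[[U [X W]] [g f]] must have type ⟨e,⟨e,⟨t,e⟩⟩⟩. The sister [U [X W]] has type ⟨e,e⟩; that is not a function onto ⟨e,⟨e,⟨t,e⟩⟩⟩, so [g f] must be the functor, of type ⟨⟨e,e⟩,⟨e,⟨e,⟨t,e⟩⟩⟩⟩.
[g f] must have type ⟨⟨e,e⟩,⟨e,⟨e,⟨t,e⟩⟩⟩⟩. The sister g has type ⟨t,e⟩; that is not a function onto ⟨⟨e,e⟩,⟨e,⟨e,⟨t,e⟩⟩⟩⟩, so f must be the functor, of type ⟨⟨t,e⟩,⟨⟨e,e⟩,⟨e,⟨e,⟨t,e⟩⟩⟩⟩⟩.

⟨⟨t,e⟩,⟨⟨e,e⟩,⟨e,⟨e,⟨t,e⟩⟩⟩⟩⟩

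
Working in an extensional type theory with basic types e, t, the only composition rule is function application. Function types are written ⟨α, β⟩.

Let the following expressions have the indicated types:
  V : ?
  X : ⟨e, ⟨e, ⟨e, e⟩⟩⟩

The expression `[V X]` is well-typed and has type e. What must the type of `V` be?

For [V X] to have type e with X of type ⟨e, ⟨e, ⟨e, e⟩⟩⟩, V must be the function: V : ⟨⟨e, ⟨e, ⟨e, e⟩⟩⟩, e⟩.

⟨⟨e, ⟨e, ⟨e, e⟩⟩⟩, e⟩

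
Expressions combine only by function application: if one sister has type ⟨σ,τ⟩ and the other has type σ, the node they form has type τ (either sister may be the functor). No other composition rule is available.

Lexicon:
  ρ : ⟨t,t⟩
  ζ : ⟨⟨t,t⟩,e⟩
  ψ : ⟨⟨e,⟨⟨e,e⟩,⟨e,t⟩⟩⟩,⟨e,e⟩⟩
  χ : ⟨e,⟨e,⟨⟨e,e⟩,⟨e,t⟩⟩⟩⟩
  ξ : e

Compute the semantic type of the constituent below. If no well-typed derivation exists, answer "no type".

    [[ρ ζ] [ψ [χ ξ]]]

e

[ρ ζ]: functor ζ : ⟨⟨t,t⟩,e⟩, argument ρ : ⟨t,t⟩; result e.
[χ ξ]: functor χ : ⟨e,⟨e,⟨⟨e,e⟩,⟨e,t⟩⟩⟩⟩, argument ξ : e; result ⟨e,⟨⟨e,e⟩,⟨e,t⟩⟩⟩.
[ψ [χ ξ]]: functor ψ : ⟨⟨e,⟨⟨e,e⟩,⟨e,t⟩⟩⟩,⟨e,e⟩⟩, argument [χ ξ] : ⟨e,⟨⟨e,e⟩,⟨e,t⟩⟩⟩; result ⟨e,e⟩.
[[ρ ζ] [ψ [χ ξ]]]: functor [ψ [χ ξ]] : ⟨e,e⟩, argument [ρ ζ] : e; result e.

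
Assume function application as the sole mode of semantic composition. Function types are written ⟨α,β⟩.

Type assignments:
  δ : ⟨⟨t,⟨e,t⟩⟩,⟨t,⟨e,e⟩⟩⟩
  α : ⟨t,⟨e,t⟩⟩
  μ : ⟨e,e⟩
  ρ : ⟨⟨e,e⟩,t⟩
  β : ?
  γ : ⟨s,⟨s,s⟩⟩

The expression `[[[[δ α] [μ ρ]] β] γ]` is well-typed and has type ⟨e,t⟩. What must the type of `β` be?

[[[[δ α] [μ ρ]] β] γ] must have type ⟨e,t⟩. The sister γ has type ⟨s,⟨s,s⟩⟩; that is not a function onto ⟨e,t⟩, so [[[δ α] [μ ρ]] β] must be the functor, of type ⟨⟨s,⟨s,s⟩⟩,⟨e,t⟩⟩.
[[[δ α] [μ ρ]] β] must have type ⟨⟨s,⟨s,s⟩⟩,⟨e,t⟩⟩. The sister [[δ α] [μ ρ]] has type ⟨e,e⟩; that is not a function onto ⟨⟨s,⟨s,s⟩⟩,⟨e,t⟩⟩, so β must be the functor, of type ⟨⟨e,e⟩,⟨⟨s,⟨s,s⟩⟩,⟨e,t⟩⟩⟩.

⟨⟨e,e⟩,⟨⟨s,⟨s,s⟩⟩,⟨e,t⟩⟩⟩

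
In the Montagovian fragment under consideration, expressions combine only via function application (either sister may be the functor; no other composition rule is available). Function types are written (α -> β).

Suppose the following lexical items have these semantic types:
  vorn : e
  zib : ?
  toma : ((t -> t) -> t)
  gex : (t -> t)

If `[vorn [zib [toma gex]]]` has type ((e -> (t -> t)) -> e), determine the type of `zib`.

[vorn [zib [toma gex]]] is required to be ((e -> (t -> t)) -> e). vorn : e cannot yield ((e -> (t -> t)) -> e) as functor, so [zib [toma gex]] : (e -> ((e -> (t -> t)) -> e)).
[zib [toma gex]] is required to be (e -> ((e -> (t -> t)) -> e)). [toma gex] : t cannot yield (e -> ((e -> (t -> t)) -> e)) as functor, so zib : (t -> (e -> ((e -> (t -> t)) -> e))).

(t -> (e -> ((e -> (t -> t)) -> e)))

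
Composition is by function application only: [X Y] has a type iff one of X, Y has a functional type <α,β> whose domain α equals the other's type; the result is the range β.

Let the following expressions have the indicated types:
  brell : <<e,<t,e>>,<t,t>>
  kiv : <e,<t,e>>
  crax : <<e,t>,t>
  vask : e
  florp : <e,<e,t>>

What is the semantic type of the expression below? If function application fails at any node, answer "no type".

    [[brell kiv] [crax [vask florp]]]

t

[brell kiv] — brell of type <<e,<t,e>>,<t,t>> combines with kiv of type <e,<t,e>>: type <t,t>.
[vask florp] — florp of type <e,<e,t>> combines with vask of type e: type <e,t>.
[crax [vask florp]] — crax of type <<e,t>,t> combines with [vask florp] of type <e,t>: type t.
[[brell kiv] [crax [vask florp]]] — [brell kiv] of type <t,t> combines with [crax [vask florp]] of type t: type t.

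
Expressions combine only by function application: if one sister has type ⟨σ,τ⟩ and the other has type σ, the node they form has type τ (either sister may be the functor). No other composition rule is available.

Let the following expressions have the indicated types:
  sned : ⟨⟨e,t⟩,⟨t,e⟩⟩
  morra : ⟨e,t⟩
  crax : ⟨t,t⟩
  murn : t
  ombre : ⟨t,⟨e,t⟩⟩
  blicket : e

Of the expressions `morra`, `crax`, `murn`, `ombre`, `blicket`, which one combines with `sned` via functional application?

morra — combines: sned : ⟨⟨e,t⟩,⟨t,e⟩⟩ takes morra : ⟨e,t⟩ as argument, giving ⟨t,e⟩.
crax : ⟨t,t⟩ — no; sned wants ⟨e,t⟩, and crax wants t.
murn : t — no; sned wants ⟨e,t⟩, and murn wants nothing (atomic).
ombre : ⟨t,⟨e,t⟩⟩ — no; sned wants ⟨e,t⟩, and ombre wants t.
blicket : e — no; sned wants ⟨e,t⟩, and blicket wants nothing (atomic).

morra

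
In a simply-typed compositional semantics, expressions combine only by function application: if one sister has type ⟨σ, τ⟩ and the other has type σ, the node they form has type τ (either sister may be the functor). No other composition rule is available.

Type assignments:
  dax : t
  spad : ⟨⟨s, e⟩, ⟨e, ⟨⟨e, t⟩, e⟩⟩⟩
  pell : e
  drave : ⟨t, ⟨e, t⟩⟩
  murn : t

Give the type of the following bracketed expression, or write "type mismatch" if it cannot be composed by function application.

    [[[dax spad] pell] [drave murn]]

At [dax spad]: neither t nor ⟨⟨s, e⟩, ⟨e, ⟨⟨e, t⟩, e⟩⟩⟩ can take the other as argument; the node is ill-typed.

type mismatch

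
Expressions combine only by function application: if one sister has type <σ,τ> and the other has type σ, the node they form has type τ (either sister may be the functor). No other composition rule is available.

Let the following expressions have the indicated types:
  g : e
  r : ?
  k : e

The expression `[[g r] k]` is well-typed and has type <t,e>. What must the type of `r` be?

[[g r] k] is required to be <t,e>. k : e cannot yield <t,e> as functor, so [g r] : <e,<t,e>>.
[g r] is required to be <e,<t,e>>. g : e cannot yield <e,<t,e>> as functor, so r : <e,<e,<t,e>>>.

<e,<e,<t,e>>>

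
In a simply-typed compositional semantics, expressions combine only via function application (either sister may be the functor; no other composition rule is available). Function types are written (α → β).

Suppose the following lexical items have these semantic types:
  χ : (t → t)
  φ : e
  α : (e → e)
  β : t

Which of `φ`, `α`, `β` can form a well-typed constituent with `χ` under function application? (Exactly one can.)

φ : e — no; χ wants t, and φ wants nothing (atomic).
α : (e → e) — no; χ wants t, and α wants e.
β — combines: χ : (t → t) takes β : t as argument, giving t.

β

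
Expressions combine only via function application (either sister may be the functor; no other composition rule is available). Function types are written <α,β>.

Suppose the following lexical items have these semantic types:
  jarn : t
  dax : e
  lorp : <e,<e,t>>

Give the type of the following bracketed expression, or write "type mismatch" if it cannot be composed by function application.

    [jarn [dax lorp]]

[dax lorp]: <e,<e,t>> applied to e yields <e,t>.
[jarn [dax lorp]]: t and <e,t> cannot combine by function application — type clash.

type mismatch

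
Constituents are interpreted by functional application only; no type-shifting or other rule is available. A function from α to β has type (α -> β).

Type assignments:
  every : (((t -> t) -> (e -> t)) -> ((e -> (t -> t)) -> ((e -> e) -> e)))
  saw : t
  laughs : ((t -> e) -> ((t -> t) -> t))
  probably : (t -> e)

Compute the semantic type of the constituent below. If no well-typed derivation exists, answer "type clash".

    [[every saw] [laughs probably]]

type clash

[every saw]: (((t -> t) -> (e -> t)) -> ((e -> (t -> t)) -> ((e -> e) -> e))) and t cannot combine by function application — type clash.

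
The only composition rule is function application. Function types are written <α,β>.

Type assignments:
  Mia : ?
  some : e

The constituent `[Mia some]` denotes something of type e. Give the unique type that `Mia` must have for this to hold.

<e,e>

[Mia some] must have type e. The sister some has type e; that is not a function onto e, so Mia must be the functor, of type <e,e>.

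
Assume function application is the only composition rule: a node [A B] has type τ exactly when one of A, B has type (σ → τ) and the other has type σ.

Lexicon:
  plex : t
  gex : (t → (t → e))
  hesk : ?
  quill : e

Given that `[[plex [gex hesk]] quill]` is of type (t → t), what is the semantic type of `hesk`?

At [[plex [gex hesk]] quill] (required: (t → t)): quill is e, which is not a function with range (t → t); hence [plex [gex hesk]] is the functor — type (e → (t → t)).
At [plex [gex hesk]] (required: (e → (t → t))): plex is t, which is not a function with range (e → (t → t)); hence [gex hesk] is the functor — type (t → (e → (t → t))).
At [gex hesk] (required: (t → (e → (t → t)))): gex is (t → (t → e)), which is not a function with range (t → (e → (t → t))); hence hesk is the functor — type ((t → (t → e)) → (t → (e → (t → t)))).

((t → (t → e)) → (t → (e → (t → t))))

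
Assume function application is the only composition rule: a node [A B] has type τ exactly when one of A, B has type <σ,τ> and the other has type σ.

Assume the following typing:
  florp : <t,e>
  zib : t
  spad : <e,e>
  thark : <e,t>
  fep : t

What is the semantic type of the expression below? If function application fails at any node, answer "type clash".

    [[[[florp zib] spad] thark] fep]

type clash

[florp zib] — florp of type <t,e> combines with zib of type t: type e.
[[florp zib] spad] — spad of type <e,e> combines with [florp zib] of type e: type e.
[[[florp zib] spad] thark] — thark of type <e,t> combines with [[florp zib] spad] of type e: type t.
[[[[florp zib] spad] thark] fep]: t and t cannot combine by function application — type clash.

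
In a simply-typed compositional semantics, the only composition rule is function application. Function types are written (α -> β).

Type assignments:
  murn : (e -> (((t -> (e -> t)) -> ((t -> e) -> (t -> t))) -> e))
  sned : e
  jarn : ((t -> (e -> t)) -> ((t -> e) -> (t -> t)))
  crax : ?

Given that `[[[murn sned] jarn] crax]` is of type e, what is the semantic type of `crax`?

(e -> e)

[[[murn sned] jarn] crax] is required to be e. [[murn sned] jarn] : e cannot yield e as functor, so crax : (e -> e).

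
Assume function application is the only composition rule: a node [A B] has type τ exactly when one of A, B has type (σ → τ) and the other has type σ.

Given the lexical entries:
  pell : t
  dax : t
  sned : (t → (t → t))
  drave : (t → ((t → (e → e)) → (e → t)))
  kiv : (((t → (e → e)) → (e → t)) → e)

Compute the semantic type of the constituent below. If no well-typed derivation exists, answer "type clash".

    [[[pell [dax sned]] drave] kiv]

e

[dax sned]: sned is (t → (t → t)), dax is t; result (t → t).
[pell [dax sned]]: [dax sned] is (t → t), pell is t; result t.
[[pell [dax sned]] drave]: drave is (t → ((t → (e → e)) → (e → t))), [pell [dax sned]] is t; result ((t → (e → e)) → (e → t)).
[[[pell [dax sned]] drave] kiv]: kiv is (((t → (e → e)) → (e → t)) → e), [[pell [dax sned]] drave] is ((t → (e → e)) → (e → t)); result e.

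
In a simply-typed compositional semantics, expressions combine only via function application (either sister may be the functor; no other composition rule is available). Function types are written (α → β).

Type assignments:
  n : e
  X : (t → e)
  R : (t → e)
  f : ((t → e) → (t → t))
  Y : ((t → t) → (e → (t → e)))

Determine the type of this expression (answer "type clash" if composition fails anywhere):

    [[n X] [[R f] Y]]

[n X]: e with (t → e) — neither is a function whose domain matches the other; composition fails here.

type clash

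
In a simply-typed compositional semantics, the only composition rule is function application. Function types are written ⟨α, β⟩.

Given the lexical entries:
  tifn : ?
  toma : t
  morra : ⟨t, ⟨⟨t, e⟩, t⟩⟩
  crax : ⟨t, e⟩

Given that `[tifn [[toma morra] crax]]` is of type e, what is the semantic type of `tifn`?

⟨t, e⟩

For [tifn [[toma morra] crax]] to have type e with [[toma morra] crax] of type t, tifn must be the function: tifn : ⟨t, e⟩.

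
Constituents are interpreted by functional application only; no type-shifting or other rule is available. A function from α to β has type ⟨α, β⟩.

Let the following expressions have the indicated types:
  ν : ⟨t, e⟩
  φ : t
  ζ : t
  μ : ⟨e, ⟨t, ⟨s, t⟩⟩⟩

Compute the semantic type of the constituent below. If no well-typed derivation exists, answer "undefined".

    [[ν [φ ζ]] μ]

At [φ ζ]: neither t nor t can take the other as argument; the node is ill-typed.

undefined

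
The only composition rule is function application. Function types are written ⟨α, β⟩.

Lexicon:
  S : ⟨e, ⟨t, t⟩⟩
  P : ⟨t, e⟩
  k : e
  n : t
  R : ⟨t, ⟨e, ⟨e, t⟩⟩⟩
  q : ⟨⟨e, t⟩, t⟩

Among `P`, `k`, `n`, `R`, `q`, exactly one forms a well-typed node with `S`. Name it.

P : ⟨t, e⟩ — neither side's domain matches the other.
k — combines: S : ⟨e, ⟨t, t⟩⟩ takes k : e as argument, giving ⟨t, t⟩.
n : t — neither side's domain matches the other.
R : ⟨t, ⟨e, ⟨e, t⟩⟩⟩ — neither side's domain matches the other.
q : ⟨⟨e, t⟩, t⟩ — neither side's domain matches the other.

k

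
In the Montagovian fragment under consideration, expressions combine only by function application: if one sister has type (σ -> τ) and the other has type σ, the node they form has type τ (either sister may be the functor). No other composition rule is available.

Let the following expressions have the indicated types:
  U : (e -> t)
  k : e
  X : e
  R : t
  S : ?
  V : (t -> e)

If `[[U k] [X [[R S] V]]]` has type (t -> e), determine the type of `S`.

At [[U k] [X [[R S] V]]] (required: (t -> e)): [U k] is t, which is not a function with range (t -> e); hence [X [[R S] V]] is the functor — type (t -> (t -> e)).
At [X [[R S] V]] (required: (t -> (t -> e))): X is e, which is not a function with range (t -> (t -> e)); hence [[R S] V] is the functor — type (e -> (t -> (t -> e))).
At [[R S] V] (required: (e -> (t -> (t -> e)))): V is (t -> e), which is not a function with range (e -> (t -> (t -> e))); hence [R S] is the functor — type ((t -> e) -> (e -> (t -> (t -> e)))).
At [R S] (required: ((t -> e) -> (e -> (t -> (t -> e))))): R is t, which is not a function with range ((t -> e) -> (e -> (t -> (t -> e)))); hence S is the functor — type (t -> ((t -> e) -> (e -> (t -> (t -> e))))).

(t -> ((t -> e) -> (e -> (t -> (t -> e)))))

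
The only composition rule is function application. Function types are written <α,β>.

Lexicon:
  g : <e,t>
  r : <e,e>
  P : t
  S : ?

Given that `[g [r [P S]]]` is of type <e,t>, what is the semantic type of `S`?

For [g [r [P S]]] to have type <e,t> with g of type <e,t>, [r [P S]] must be the function: [r [P S]] : <<e,t>,<e,t>>.
For [r [P S]] to have type <<e,t>,<e,t>> with r of type <e,e>, [P S] must be the function: [P S] : <<e,e>,<<e,t>,<e,t>>>.
For [P S] to have type <<e,e>,<<e,t>,<e,t>>> with P of type t, S must be the function: S : <t,<<e,e>,<<e,t>,<e,t>>>>.

<t,<<e,e>,<<e,t>,<e,t>>>>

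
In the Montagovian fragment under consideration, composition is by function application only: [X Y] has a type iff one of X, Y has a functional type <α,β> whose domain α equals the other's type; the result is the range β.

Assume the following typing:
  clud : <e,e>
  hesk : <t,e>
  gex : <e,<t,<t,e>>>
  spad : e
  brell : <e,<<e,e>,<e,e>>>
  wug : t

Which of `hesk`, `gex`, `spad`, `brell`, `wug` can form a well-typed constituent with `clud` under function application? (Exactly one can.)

hesk : <t,e> — clud needs e; hesk needs t; neither fits.
gex : <e,<t,<t,e>>> — clud needs e; gex needs e; neither fits.
spad — combines: clud : <e,e> takes spad : e as argument, giving e.
brell : <e,<<e,e>,<e,e>>> — clud needs e; brell needs e; neither fits.
wug : t — clud needs e; wug needs nothing (atomic); neither fits.

spad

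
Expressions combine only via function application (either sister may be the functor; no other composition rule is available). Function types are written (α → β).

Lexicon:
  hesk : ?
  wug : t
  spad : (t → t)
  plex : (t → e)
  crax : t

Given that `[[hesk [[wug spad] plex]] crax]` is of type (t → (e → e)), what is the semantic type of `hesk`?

(e → (t → (t → (e → e))))

[[hesk [[wug spad] plex]] crax] is required to be (t → (e → e)). crax : t cannot yield (t → (e → e)) as functor, so [hesk [[wug spad] plex]] : (t → (t → (e → e))).
[hesk [[wug spad] plex]] is required to be (t → (t → (e → e))). [[wug spad] plex] : e cannot yield (t → (t → (e → e))) as functor, so hesk : (e → (t → (t → (e → e)))).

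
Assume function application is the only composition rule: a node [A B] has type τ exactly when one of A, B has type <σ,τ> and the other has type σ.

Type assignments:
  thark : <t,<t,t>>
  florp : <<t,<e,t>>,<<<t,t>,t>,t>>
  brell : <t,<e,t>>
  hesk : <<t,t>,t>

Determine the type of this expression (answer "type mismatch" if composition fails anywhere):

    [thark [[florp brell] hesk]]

<t,t>

[florp brell] — florp of type <<t,<e,t>>,<<<t,t>,t>,t>> combines with brell of type <t,<e,t>>: type <<<t,t>,t>,t>.
[[florp brell] hesk] — [florp brell] of type <<<t,t>,t>,t> combines with hesk of type <<t,t>,t>: type t.
[thark [[florp brell] hesk]] — thark of type <t,<t,t>> combines with [[florp brell] hesk] of type t: type <t,t>.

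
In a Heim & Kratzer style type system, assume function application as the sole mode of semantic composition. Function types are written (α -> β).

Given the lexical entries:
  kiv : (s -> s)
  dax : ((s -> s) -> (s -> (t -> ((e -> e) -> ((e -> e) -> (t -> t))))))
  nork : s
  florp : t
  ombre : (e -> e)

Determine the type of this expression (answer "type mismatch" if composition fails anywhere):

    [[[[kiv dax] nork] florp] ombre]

((e -> e) -> (t -> t))

At [kiv dax], dax : ((s -> s) -> (s -> (t -> ((e -> e) -> ((e -> e) -> (t -> t)))))) takes kiv : (s -> s), giving (s -> (t -> ((e -> e) -> ((e -> e) -> (t -> t))))).
At [[kiv dax] nork], [kiv dax] : (s -> (t -> ((e -> e) -> ((e -> e) -> (t -> t))))) takes nork : s, giving (t -> ((e -> e) -> ((e -> e) -> (t -> t)))).
At [[[kiv dax] nork] florp], [[kiv dax] nork] : (t -> ((e -> e) -> ((e -> e) -> (t -> t)))) takes florp : t, giving ((e -> e) -> ((e -> e) -> (t -> t))).
At [[[[kiv dax] nork] florp] ombre], [[[kiv dax] nork] florp] : ((e -> e) -> ((e -> e) -> (t -> t))) takes ombre : (e -> e), giving ((e -> e) -> (t -> t)).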